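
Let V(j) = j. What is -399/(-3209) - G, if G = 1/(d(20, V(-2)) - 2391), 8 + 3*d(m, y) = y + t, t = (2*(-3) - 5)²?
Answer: 942455/7553986 ≈ 0.12476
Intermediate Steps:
t = 121 (t = (-6 - 5)² = (-11)² = 121)
d(m, y) = 113/3 + y/3 (d(m, y) = -8/3 + (y + 121)/3 = -8/3 + (121 + y)/3 = -8/3 + (121/3 + y/3) = 113/3 + y/3)
G = -1/2354 (G = 1/((113/3 + (⅓)*(-2)) - 2391) = 1/((113/3 - ⅔) - 2391) = 1/(37 - 2391) = 1/(-2354) = -1/2354 ≈ -0.00042481)
-399/(-3209) - G = -399/(-3209) - 1*(-1/2354) = -399*(-1/3209) + 1/2354 = 399/3209 + 1/2354 = 942455/7553986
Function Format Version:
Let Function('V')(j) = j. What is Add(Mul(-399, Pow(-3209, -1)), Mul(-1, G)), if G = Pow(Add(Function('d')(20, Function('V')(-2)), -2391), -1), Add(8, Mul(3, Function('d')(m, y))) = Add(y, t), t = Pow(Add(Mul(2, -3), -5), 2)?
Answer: Rational(942455, 7553986) ≈ 0.12476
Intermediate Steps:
t = 121 (t = Pow(Add(-6, -5), 2) = Pow(-11, 2) = 121)
Function('d')(m, y) = Add(Rational(113, 3), Mul(Rational(1, 3), y)) (Function('d')(m, y) = Add(Rational(-8, 3), Mul(Rational(1, 3), Add(y, 121))) = Add(Rational(-8, 3), Mul(Rational(1, 3), Add(121, y))) = Add(Rational(-8, 3), Add(Rational(121, 3), Mul(Rational(1, 3), y))) = Add(Rational(113, 3), Mul(Rational(1, 3), y)))
G = Rational(-1, 2354) (G = Pow(Add(Add(Rational(113, 3), Mul(Rational(1, 3), -2)), -2391), -1) = Pow(Add(Add(Rational(113, 3), Rational(-2, 3)), -2391), -1) = Pow(Add(37, -2391), -1) = Pow(-2354, -1) = Rational(-1, 2354) ≈ -0.00042481)
Add(Mul(-399, Pow(-3209, -1)), Mul(-1, G)) = Add(Mul(-399, Pow(-3209, -1)), Mul(-1, Rational(-1, 2354))) = Add(Mul(-399, Rational(-1, 3209)), Rational(1, 2354)) = Add(Rational(399, 3209), Rational(1, 2354)) = Rational(942455, 7553986)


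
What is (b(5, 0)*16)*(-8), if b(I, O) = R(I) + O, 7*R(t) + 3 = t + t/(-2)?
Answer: 64/7 ≈ 9.1429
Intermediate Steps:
R(t) = -3/7 + t/14 (R(t) = -3/7 + (t + t/(-2))/7 = -3/7 + (t + t*(-½))/7 = -3/7 + (t - t/2)/7 = -3/7 + (t/2)/7 = -3/7 + t/14)
b(I, O) = -3/7 + O + I/14 (b(I, O) = (-3/7 + I/14) + O = -3/7 + O + I/14)
(b(5, 0)*16)*(-8) = ((-3/7 + 0 + (1/14)*5)*16)*(-8) = ((-3/7 + 0 + 5/14)*16)*(-8) = -1/14*16*(-8) = -8/7*(-8) = 64/7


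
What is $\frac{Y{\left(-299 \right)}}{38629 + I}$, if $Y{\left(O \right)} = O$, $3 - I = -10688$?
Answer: $- \frac{299}{49320} \approx -0.0060624$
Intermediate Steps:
$I = 10691$ ($I = 3 - -10688 = 3 + 10688 = 10691$)
$\frac{Y{\left(-299 \right)}}{38629 + I} = - \frac{299}{38629 + 10691} = - \frac{299}{49320}$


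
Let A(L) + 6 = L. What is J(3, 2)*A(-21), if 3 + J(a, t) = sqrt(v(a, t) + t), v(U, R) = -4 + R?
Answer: 81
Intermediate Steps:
J(a, t) = -3 + sqrt(-4 + 2*t) (J(a, t) = -3 + sqrt((-4 + t) + t) = -3 + sqrt(-4 + 2*t))
A(L) = -6 + L
J(3, 2)*A(-21) = (-3 + sqrt(-4 + 2*2))*(-6 - 21) = (-3 + sqrt(-4 + 4))*(-27) = (-3 + sqrt(0))*(-27) = (-3 + 0)*(-27) = -3*(-27) = 81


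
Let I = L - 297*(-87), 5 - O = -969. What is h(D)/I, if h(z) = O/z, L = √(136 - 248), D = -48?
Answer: -4194531/5341232264 + 487*I*√7/4005924198 ≈ -0.00078531 + 3.2164e-7*I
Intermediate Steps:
O = 974 (O = 5 - 1*(-969) = 5 + 969 = 974)
L = 4*I*√7 (L = √(-112) = 4*I*√7 ≈ 10.583*I)
I = 25839 + 4*I*√7 (I = 4*I*√7 - 297*(-87) = 4*I*√7 + 25839 = 25839 + 4*I*√7 ≈ 25839.0 + 10.583*I)
h(z) = 974/z
h(D)/I = (974/(-48))/(25839 + 4*I*√7) = (974*(-1/48))/(25839 + 4*I*√7) = -487/(24*(25839 + 4*I*√7))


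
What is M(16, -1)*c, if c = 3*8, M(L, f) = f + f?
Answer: -48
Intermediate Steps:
M(L, f) = 2*f
c = 24
M(16, -1)*c = (2*(-1))*24 = -2*24 = -48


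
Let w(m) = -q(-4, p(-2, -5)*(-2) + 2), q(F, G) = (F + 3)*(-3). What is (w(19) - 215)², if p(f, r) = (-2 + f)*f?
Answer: 47524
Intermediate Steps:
p(f, r) = f*(-2 + f)
q(F, G) = -9 - 3*F (q(F, G) = (3 + F)*(-3) = -9 - 3*F)
w(m) = -3 (w(m) = -(-9 - 3*(-4)) = -(-9 + 12) = -1*3 = -3)
(w(19) - 215)² = (-3 - 215)² = (-218)² = 47524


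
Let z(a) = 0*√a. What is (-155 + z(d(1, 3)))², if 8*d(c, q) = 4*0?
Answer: 24025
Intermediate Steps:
d(c, q) = 0 (d(c, q) = (4*0)/8 = (⅛)*0 = 0)
z(a) = 0
(-155 + z(d(1, 3)))² = (-155 + 0)² = (-155)² = 24025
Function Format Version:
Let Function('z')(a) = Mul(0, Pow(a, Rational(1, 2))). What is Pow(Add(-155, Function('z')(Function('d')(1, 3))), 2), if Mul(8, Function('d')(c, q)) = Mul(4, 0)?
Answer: 24025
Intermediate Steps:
Function('d')(c, q) = 0 (Function('d')(c, q) = Mul(Rational(1, 8), Mul(4, 0)) = Mul(Rational(1, 8), 0) = 0)
Function('z')(a) = 0
Pow(Add(-155, Function('z')(Function('d')(1, 3))), 2) = Pow(Add(-155, 0), 2) = Pow(-155, 2) = 24025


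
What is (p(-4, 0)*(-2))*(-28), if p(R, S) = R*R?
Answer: 896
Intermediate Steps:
p(R, S) = R²
(p(-4, 0)*(-2))*(-28) = ((-4)²*(-2))*(-28) = (16*(-2))*(-28) = -32*(-28) = 896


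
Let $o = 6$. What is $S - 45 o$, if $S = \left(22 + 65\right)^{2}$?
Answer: $7299$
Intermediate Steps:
$S = 7569$ ($S = 87^{2} = 7569$)
$S - 45 o = 7569 - 270 = 7299$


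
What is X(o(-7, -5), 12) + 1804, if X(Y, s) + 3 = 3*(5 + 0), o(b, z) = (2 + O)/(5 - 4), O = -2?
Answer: 1816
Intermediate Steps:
o(b, z) = 0 (o(b, z) = (2 - 2)/(5 - 4) = 0/1 = 0*1 = 0)
X(Y, s) = 12 (X(Y, s) = -3 + 3*(5 + 0) = -3 + 3*5 = -3 + 15 = 12)
X(o(-7, -5), 12) + 1804 = 12 + 1804 = 1816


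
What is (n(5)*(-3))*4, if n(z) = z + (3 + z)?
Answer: -156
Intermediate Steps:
n(z) = 3 + 2*z
(n(5)*(-3))*4 = ((3 + 2*5)*(-3))*4 = ((3 + 10)*(-3))*4 = (13*(-3))*4 = -39*4 = -156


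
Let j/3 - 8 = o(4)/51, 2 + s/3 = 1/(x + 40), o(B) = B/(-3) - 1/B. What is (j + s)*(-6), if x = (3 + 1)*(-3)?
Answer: -12862/119 ≈ -108.08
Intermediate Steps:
x = -12 (x = 4*(-3) = -12)
o(B) = -1/B - B/3 (o(B) = B*(-⅓) - 1/B = -B/3 - 1/B = -1/B - B/3)
s = -165/28 (s = -6 + 3/(-12 + 40) = -6 + 3/28 = -165/28 ≈ -5.8929)
j = 4877/204 (j = 24 + 3*((-1/4 - ⅓*4)/51) = 24 + 3*((-1*¼ - 4/3)*(1/51)) = 24 + 3*((-¼ - 4/3)*(1/51)) = 24 + 3*(-19/12*1/51) = 24 + 3*(-19/612) = 24 - 19/204 = 4877/204 ≈ 23.907)
(j + s)*(-6) = (4877/204 - 165/28)*(-6) = (6431/357)*(-6) = -12862/119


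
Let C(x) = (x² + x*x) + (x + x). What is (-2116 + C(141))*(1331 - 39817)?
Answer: -1459697008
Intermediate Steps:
C(x) = 2*x + 2*x² (C(x) = (x² + x²) + 2*x = 2*x² + 2*x = 2*x + 2*x²)
(-2116 + C(141))*(1331 - 39817) = (-2116 + 2*141*(1 + 141))*(1331 - 39817) = (-2116 + 2*141*142)*(-38486) = (-2116 + 40044)*(-38486) = 37928*(-38486) = -1459697008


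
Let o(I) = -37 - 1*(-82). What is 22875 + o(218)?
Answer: 22920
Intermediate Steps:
o(I) = 45 (o(I) = -37 + 82 = 45)
22875 + o(218) = 22875 + 45 = 22920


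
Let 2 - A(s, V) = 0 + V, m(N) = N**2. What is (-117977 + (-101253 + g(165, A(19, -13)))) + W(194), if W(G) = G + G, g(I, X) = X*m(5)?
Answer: -218467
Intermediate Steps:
A(s, V) = 2 - V (A(s, V) = 2 - (0 + V) = 2 - V)
g(I, X) = 25*X (g(I, X) = X*5**2 = X*25 = 25*X)
W(G) = 2*G
(-117977 + (-101253 + g(165, A(19, -13)))) + W(194) = (-117977 + (-101253 + 25*(2 - 1*(-13)))) + 2*194 = (-117977 + (-101253 + 25*(2 + 13))) + 388 = (-117977 + (-101253 + 25*15)) + 388 = (-117977 + (-101253 + 375)) + 388 = (-117977 - 100878) + 388 = -218855 + 388 = -218467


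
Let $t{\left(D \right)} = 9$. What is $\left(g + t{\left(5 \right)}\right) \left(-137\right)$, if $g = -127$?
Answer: $16166$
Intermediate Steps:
$\left(g + t{\left(5 \right)}\right) \left(-137\right) = \left(-127 + 9\right) \left(-137\right) = \left(-118\right) \left(-137\right) = 16166$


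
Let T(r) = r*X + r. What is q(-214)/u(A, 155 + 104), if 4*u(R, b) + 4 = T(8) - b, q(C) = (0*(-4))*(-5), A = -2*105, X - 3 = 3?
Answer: 0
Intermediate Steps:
X = 6 (X = 3 + 3 = 6)
A = -210
q(C) = 0 (q(C) = 0*(-5) = 0)
T(r) = 7*r (T(r) = r*6 + r = 6*r + r = 7*r)
u(R, b) = 13 - b/4 (u(R, b) = -1 + (7*8 - b)/4 = -1 + (56 - b)/4 = -1 + (14 - b/4) = 13 - b/4)
q(-214)/u(A, 155 + 104) = 0/(13 - (155 + 104)/4) = 0/(13 - ¼*259) = 0/(13 - 259/4) = 0/(-207/4) = 0*(-4/207) = 0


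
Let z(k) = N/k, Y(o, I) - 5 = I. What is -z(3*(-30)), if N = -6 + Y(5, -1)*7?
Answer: 11/45 ≈ 0.24444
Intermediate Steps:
Y(o, I) = 5 + I
N = 22 (N = -6 + (5 - 1)*7 = -6 + 4*7 = -6 + 28 = 22)
z(k) = 22/k
-z(3*(-30)) = -22/(3*(-30)) = -22/(-90) = -22*(-1)/90 = -1*(-11/45) = 11/45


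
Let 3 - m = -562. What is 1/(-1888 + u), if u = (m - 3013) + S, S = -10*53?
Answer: -1/4866 ≈ -0.00020551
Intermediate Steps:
m = 565 (m = 3 - 1*(-562) = 3 + 562 = 565)
S = -530
u = -2978 (u = (565 - 3013) - 530 = -2448 - 530 = -2978)
1/(-1888 + u) = 1/(-1888 - 2978) = 1/(-4866) = -1/4866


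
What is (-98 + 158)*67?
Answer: 4020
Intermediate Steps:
(-98 + 158)*67 = 60*67 = 4020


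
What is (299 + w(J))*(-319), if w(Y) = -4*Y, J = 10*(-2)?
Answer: -120901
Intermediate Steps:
J = -20
(299 + w(J))*(-319) = (299 - 4*(-20))*(-319) = (299 + 80)*(-319) = 379*(-319) = -120901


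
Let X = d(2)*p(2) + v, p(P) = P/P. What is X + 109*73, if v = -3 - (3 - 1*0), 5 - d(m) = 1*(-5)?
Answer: 7961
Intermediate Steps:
d(m) = 10 (d(m) = 5 - (-5) = 5 - 1*(-5) = 5 + 5 = 10)
p(P) = 1
v = -6 (v = -3 - (3 + 0) = -3 - 1*3 = -3 - 3 = -6)
X = 4 (X = 10*1 - 6 = 10 - 6 = 4)
X + 109*73 = 4 + 109*73 = 4 + 7957 = 7961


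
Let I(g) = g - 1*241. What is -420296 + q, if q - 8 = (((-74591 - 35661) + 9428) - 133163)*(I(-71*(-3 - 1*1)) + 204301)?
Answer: -47814259816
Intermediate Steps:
I(g) = -241 + g (I(g) = g - 241 = -241 + g)
q = -47813839520 (q = 8 + (((-74591 - 35661) + 9428) - 133163)*((-241 - 71*(-3 - 1*1)) + 204301) = 8 + ((-110252 + 9428) - 133163)*((-241 - 71*(-3 - 1)) + 204301) = 8 + (-100824 - 133163)*((-241 - 71*(-4)) + 204301) = 8 - 233987*((-241 + 284) + 204301) = 8 - 233987*(43 + 204301) = 8 - 233987*204344 = 8 - 47813839528 = -47813839520)
-420296 + q = -420296 - 47813839520 = -47814259816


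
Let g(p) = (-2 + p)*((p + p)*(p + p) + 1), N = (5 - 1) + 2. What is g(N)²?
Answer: 336400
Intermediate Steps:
N = 6 (N = 4 + 2 = 6)
g(p) = (1 + 4*p²)*(-2 + p) (g(p) = (-2 + p)*((2*p)*(2*p) + 1) = (-2 + p)*(4*p² + 1) = (-2 + p)*(1 + 4*p²) = (1 + 4*p²)*(-2 + p))
g(N)² = (-2 + 6 - 8*6² + 4*6³)² = (-2 + 6 - 8*36 + 4*216)² = (-2 + 6 - 288 + 864)² = 580² = 336400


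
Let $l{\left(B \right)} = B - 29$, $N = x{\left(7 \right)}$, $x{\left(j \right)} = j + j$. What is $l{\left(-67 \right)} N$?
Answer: $-1344$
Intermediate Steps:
$x{\left(j \right)} = 2 j$
$N = 14$ ($N = 2 \cdot 7 = 14$)
$l{\left(B \right)} = -29 + B$
$l{\left(-67 \right)} N = \left(-29 - 67\right) 14 = \left(-96\right) 14 = -1344$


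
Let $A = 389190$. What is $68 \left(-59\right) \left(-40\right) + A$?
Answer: $549670$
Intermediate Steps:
$68 \left(-59\right) \left(-40\right) + A = 68 \left(-59\right) \left(-40\right) + 389190 = \left(-4012\right) \left(-40\right) + 389190 = 160480 + 389190 = 549670$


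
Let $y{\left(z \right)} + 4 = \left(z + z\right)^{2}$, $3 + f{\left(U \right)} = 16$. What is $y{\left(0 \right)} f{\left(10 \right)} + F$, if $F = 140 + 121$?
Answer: $209$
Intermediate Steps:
$f{\left(U \right)} = 13$ ($f{\left(U \right)} = -3 + 16 = 13$)
$y{\left(z \right)} = -4 + 4 z^{2}$ ($y{\left(z \right)} = -4 + \left(z + z\right)^{2} = -4 + \left(2 z\right)^{2} = -4 + 4 z^{2}$)
$F = 261$
$y{\left(0 \right)} f{\left(10 \right)} + F = \left(-4 + 4 \cdot 0^{2}\right) 13 + 261 = \left(-4 + 4 \cdot 0\right) 13 + 261 = \left(-4 + 0\right) 13 + 261 = \left(-4\right) 13 + 261 = -52 + 261 = 209$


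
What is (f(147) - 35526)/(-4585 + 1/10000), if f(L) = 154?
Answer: 1480000/191841 ≈ 7.7147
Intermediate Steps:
(f(147) - 35526)/(-4585 + 1/10000) = (154 - 35526)/(-4585 + 1/10000) = -35372/(-4585 + 1/10000) = -35372/(-45849999/10000) = -35372*(-10000/45849999) = 1480000/191841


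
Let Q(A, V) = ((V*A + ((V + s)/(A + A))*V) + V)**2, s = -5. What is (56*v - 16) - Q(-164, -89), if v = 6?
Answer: -5640450144505/26896 ≈ -2.0971e+8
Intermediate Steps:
Q(A, V) = (V + A*V + V*(-5 + V)/(2*A))**2 (Q(A, V) = ((V*A + ((V - 5)/(A + A))*V) + V)**2 = ((A*V + ((-5 + V)/((2*A)))*V) + V)**2 = ((A*V + ((-5 + V)*(1/(2*A)))*V) + V)**2 = ((A*V + ((-5 + V)/(2*A))*V) + V)**2 = ((A*V + V*(-5 + V)/(2*A)) + V)**2 = (V + A*V + V*(-5 + V)/(2*A))**2)
(56*v - 16) - Q(-164, -89) = (56*6 - 16) - (-89)**2*(-5 - 89 + 2*(-164) + 2*(-164)**2)**2/(4*(-164)**2) = (336 - 16) - 7921*(-5 - 89 - 328 + 2*26896)**2/(4*26896) = 320 - 7921*(-5 - 89 - 328 + 53792)**2/(4*26896) = 320 - 7921*53370**2/(4*26896) = 320 - 7921*2848356900/(4*26896) = 320 - 1*5640458751225/26896 = 320 - 5640458751225/26896 = -5640450144505/26896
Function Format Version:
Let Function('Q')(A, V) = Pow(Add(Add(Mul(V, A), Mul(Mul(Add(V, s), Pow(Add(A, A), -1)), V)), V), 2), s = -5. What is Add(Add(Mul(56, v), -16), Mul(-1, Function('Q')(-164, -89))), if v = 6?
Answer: Rational(-5640450144505, 26896) ≈ -2.0971e+8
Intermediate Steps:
Function('Q')(A, V) = Pow(Add(V, Mul(A, V), Mul(Rational(1, 2), V, Pow(A, -1), Add(-5, V))), 2) (Function('Q')(A, V) = Pow(Add(Add(Mul(V, A), Mul(Mul(Add(V, -5), Pow(Add(A, A), -1)), V)), V), 2) = Pow(Add(Add(Mul(A, V), Mul(Mul(Add(-5, V), Pow(Mul(2, A), -1)), V)), V), 2) = Pow(Add(Add(Mul(A, V), Mul(Mul(Add(-5, V), Mul(Rational(1, 2), Pow(A, -1))), V)), V), 2) = Pow(Add(Add(Mul(A, V), Mul(Mul(Rational(1, 2), Pow(A, -1), Add(-5, V)), V)), V), 2) = Pow(Add(Add(Mul(A, V), Mul(Rational(1, 2), V, Pow(A, -1), Add(-5, V))), V), 2) = Pow(Add(V, Mul(A, V), Mul(Rational(1, 2), V, Pow(A, -1), Add(-5, V))), 2))
Add(Add(Mul(56, v), -16), Mul(-1, Function('Q')(-164, -89))) = Add(Add(Mul(56, 6), -16), Mul(-1, Mul(Rational(1, 4), Pow(-164, -2), Pow(-89, 2), Pow(Add(-5, -89, Mul(2, -164), Mul(2, Pow(-164, 2))), 2)))) = Add(Add(336, -16), Mul(-1, Mul(Rational(1, 4), Rational(1, 26896), 7921, Pow(Add(-5, -89, -328, Mul(2, 26896)), 2)))) = Add(320, Mul(-1, Mul(Rational(1, 4), Rational(1, 26896), 7921, Pow(Add(-5, -89, -328, 53792), 2)))) = Add(320, Mul(-1, Mul(Rational(1, 4), Rational(1, 26896), 7921, Pow(53370, 2)))) = Add(320, Mul(-1, Mul(Rational(1, 4), Rational(1, 26896), 7921, 2848356900))) = Add(320, Mul(-1, Rational(5640458751225, 26896))) = Add(320, Rational(-5640458751225, 26896)) = Rational(-5640450144505, 26896)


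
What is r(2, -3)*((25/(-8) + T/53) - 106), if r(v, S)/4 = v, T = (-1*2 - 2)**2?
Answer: -46141/53 ≈ -870.58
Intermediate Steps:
T = 16 (T = (-2 - 2)**2 = (-4)**2 = 16)
r(v, S) = 4*v
r(2, -3)*((25/(-8) + T/53) - 106) = (4*2)*((25/(-8) + 16/53) - 106) = 8*((25*(-1/8) + 16*(1/53)) - 106) = 8*((-25/8 + 16/53) - 106) = 8*(-1197/424 - 106) = 8*(-46141/424) = -46141/53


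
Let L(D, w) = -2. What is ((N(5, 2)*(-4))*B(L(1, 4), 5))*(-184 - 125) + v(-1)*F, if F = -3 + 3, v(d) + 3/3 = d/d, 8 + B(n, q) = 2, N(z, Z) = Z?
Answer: -14832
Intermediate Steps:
B(n, q) = -6 (B(n, q) = -8 + 2 = -6)
v(d) = 0 (v(d) = -1 + d/d = -1 + 1 = 0)
F = 0
((N(5, 2)*(-4))*B(L(1, 4), 5))*(-184 - 125) + v(-1)*F = ((2*(-4))*(-6))*(-184 - 125) + 0*0 = -8*(-6)*(-309) + 0 = 48*(-309) + 0 = -14832 + 0 = -14832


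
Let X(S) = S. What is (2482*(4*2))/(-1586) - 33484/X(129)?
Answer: -27833524/102297 ≈ -272.09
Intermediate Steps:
(2482*(4*2))/(-1586) - 33484/X(129) = (2482*(4*2))/(-1586) - 33484/129 = (2482*8)*(-1/1586) - 33484*1/129 = 19856*(-1/1586) - 33484/129 = -9928/793 - 33484/129 = -27833524/102297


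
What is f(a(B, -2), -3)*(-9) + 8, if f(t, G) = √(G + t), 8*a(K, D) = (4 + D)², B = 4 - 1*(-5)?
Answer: 8 - 9*I*√10/2 ≈ 8.0 - 14.23*I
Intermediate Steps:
B = 9 (B = 4 + 5 = 9)
a(K, D) = (4 + D)²/8
f(a(B, -2), -3)*(-9) + 8 = √(-3 + (4 - 2)²/8)*(-9) + 8 = √(-3 + (⅛)*2²)*(-9) + 8 = √(-3 + (⅛)*4)*(-9) + 8 = √(-3 + ½)*(-9) + 8 = √(-5/2)*(-9) + 8 = (I*√10/2)*(-9) + 8 = -9*I*√10/2 + 8 = 8 - 9*I*√10/2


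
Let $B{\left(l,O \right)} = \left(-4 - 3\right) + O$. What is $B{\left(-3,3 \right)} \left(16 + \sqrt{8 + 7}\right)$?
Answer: $-64 - 4 \sqrt{15} \approx -79.492$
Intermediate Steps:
$B{\left(l,O \right)} = -7 + O$
$B{\left(-3,3 \right)} \left(16 + \sqrt{8 + 7}\right) = \left(-7 + 3\right) \left(16 + \sqrt{8 + 7}\right) = - 4 \left(16 + \sqrt{15}\right) = -64 - 4 \sqrt{15}$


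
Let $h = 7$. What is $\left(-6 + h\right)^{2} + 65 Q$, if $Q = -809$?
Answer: $-52584$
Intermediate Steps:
$\left(-6 + h\right)^{2} + 65 Q = \left(-6 + 7\right)^{2} + 65 \left(-809\right) = 1^{2} - 52585 = 1 - 52585 = -52584$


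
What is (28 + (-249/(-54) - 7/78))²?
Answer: 14478025/13689 ≈ 1057.6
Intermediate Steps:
(28 + (-249/(-54) - 7/78))² = (28 + (-249*(-1/54) - 7*1/78))² = (28 + (83/18 - 7/78))² = (28 + 529/117)² = (3805/117)² = 14478025/13689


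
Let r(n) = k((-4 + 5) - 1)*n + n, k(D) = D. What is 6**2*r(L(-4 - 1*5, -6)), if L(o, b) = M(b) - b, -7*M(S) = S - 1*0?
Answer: 1728/7 ≈ 246.86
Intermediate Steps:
M(S) = -S/7 (M(S) = -(S - 1*0)/7 = -(S + 0)/7 = -S/7)
L(o, b) = -8*b/7 (L(o, b) = -b/7 - b = -8*b/7)
r(n) = n (r(n) = ((-4 + 5) - 1)*n + n = (1 - 1)*n + n = 0*n + n = 0 + n = n)
6**2*r(L(-4 - 1*5, -6)) = 6**2*(-8/7*(-6)) = 36*(48/7) = 1728/7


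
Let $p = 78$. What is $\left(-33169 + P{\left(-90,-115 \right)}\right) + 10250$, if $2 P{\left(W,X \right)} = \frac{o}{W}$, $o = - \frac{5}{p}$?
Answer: $- \frac{64356551}{2808} \approx -22919.0$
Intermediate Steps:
$o = - \frac{5}{78} \approx -0.064103$
$P{\left(W,X \right)} = - \frac{5}{156 W}$ ($P{\left(W,X \right)} = \frac{\left(- \frac{5}{78}\right) \frac{1}{W}}{2} = - \frac{5}{156 W}$)
$\left(-33169 + P{\left(-90,-115 \right)}\right) + 10250 = \left(-33169 - \frac{5}{156 \left(-90\right)}\right) + 10250 = \left(-33169 - - \frac{1}{2808}\right) + 10250 = \left(-33169 + \frac{1}{2808}\right) + 10250 = - \frac{93138551}{2808} + 10250 = - \frac{64356551}{2808}$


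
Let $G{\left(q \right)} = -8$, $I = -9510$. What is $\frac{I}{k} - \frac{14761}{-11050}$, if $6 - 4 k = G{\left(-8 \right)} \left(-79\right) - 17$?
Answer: $\frac{143110483}{2243150} \approx 63.799$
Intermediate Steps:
$k = - \frac{609}{4}$ ($k = \frac{3}{2} - \frac{\left(-8\right) \left(-79\right) - 17}{4} = \frac{3}{2} - \frac{632 - 17}{4} = \frac{3}{2} - \frac{615}{4} = - \frac{609}{4} \approx -152.25$)
$\frac{I}{k} - \frac{14761}{-11050} = - \frac{9510}{- \frac{609}{4}} - \frac{14761}{-11050} = \left(-9510\right) \left(- \frac{4}{609}\right) - - \frac{14761}{11050} = \frac{12680}{203} + \frac{14761}{11050} = \frac{143110483}{2243150}$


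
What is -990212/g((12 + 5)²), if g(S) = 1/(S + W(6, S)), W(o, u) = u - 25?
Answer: -547587236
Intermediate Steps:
W(o, u) = -25 + u
g(S) = 1/(-25 + 2*S) (g(S) = 1/(S + (-25 + S)) = 1/(-25 + 2*S))
-990212/g((12 + 5)²) = -(-24755300 + 1980424*(12 + 5)²) = -990212/(1/(-25 + 2*17²)) = -990212/(1/(-25 + 2*289)) = -990212/(1/(-25 + 578)) = -990212/(1/553) = -990212/1/553 = -990212*553 = -547587236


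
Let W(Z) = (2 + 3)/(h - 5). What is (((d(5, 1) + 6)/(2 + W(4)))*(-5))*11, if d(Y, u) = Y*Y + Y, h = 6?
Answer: -1980/7 ≈ -282.86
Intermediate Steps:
d(Y, u) = Y + Y**2 (d(Y, u) = Y**2 + Y = Y + Y**2)
W(Z) = 5 (W(Z) = (2 + 3)/(6 - 5) = 5/1 = 5*1 = 5)
(((d(5, 1) + 6)/(2 + W(4)))*(-5))*11 = (((5*(1 + 5) + 6)/(2 + 5))*(-5))*11 = (((5*6 + 6)/7)*(-5))*11 = (((30 + 6)*(1/7))*(-5))*11 = ((36*(1/7))*(-5))*11 = ((36/7)*(-5))*11 = -180/7*11 = -1980/7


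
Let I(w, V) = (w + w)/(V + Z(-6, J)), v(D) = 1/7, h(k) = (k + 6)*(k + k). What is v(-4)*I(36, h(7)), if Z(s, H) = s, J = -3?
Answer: 9/154 ≈ 0.058442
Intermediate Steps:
h(k) = 2*k*(6 + k) (h(k) = (6 + k)*(2*k) = 2*k*(6 + k))
v(D) = ⅐
I(w, V) = 2*w/(-6 + V) (I(w, V) = (w + w)/(V - 6) = (2*w)/(-6 + V) = 2*w/(-6 + V))
v(-4)*I(36, h(7)) = (2*36/(-6 + 2*7*(6 + 7)))/7 = (2*36/(-6 + 2*7*13))/7 = (2*36/(-6 + 182))/7 = (2*36/176)/7 = (2*36*(1/176))/7 = (⅐)*(9/22) = 9/154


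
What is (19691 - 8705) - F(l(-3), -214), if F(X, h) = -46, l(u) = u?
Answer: 11032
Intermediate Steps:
(19691 - 8705) - F(l(-3), -214) = (19691 - 8705) - 1*(-46) = 10986 + 46 = 11032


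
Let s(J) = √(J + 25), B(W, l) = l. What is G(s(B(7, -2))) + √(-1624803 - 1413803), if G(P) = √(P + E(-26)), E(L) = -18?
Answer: √(-18 + √23) + I*√3038606 ≈ 1746.8*I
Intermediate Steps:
s(J) = √(25 + J)
G(P) = √(-18 + P) (G(P) = √(P - 18) = √(-18 + P))
G(s(B(7, -2))) + √(-1624803 - 1413803) = √(-18 + √(25 - 2)) + √(-1624803 - 1413803) = √(-18 + √23) + √(-3038606) = √(-18 + √23) + I*√3038606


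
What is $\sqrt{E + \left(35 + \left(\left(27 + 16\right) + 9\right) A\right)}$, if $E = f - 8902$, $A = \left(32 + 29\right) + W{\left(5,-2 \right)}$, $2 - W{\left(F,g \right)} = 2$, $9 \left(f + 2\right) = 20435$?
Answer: $\frac{i \sqrt{30838}}{3} \approx 58.536 i$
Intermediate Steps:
$f = \frac{20417}{9}$ ($f = -2 + \frac{1}{9} \cdot 20435 = -2 + \frac{20435}{9} = \frac{20417}{9} \approx 2268.6$)
$W{\left(F,g \right)} = 0$ ($W{\left(F,g \right)} = 2 - 2 = 0$)
$A = 61$ ($A = \left(32 + 29\right) + 0 = 61 + 0 = 61$)
$E = - \frac{59701}{9}$ ($E = \frac{20417}{9} - 8902 = - \frac{59701}{9} \approx -6633.4$)
$\sqrt{E + \left(35 + \left(\left(27 + 16\right) + 9\right) A\right)} = \sqrt{- \frac{59701}{9} + \left(35 + \left(\left(27 + 16\right) + 9\right) 61\right)} = \sqrt{- \frac{59701}{9} + \left(35 + \left(43 + 9\right) 61\right)} = \sqrt{- \frac{59701}{9} + \left(35 + 52 \cdot 61\right)} = \sqrt{- \frac{59701}{9} + \left(35 + 3172\right)} = \sqrt{- \frac{59701}{9} + 3207} = \sqrt{- \frac{30838}{9}} = \frac{i \sqrt{30838}}{3}$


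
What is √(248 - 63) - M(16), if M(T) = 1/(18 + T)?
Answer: -1/34 + √185 ≈ 13.572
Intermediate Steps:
√(248 - 63) - M(16) = √(248 - 63) - 1/(18 + 16) = √185 - 1/34 = -1/34 + √185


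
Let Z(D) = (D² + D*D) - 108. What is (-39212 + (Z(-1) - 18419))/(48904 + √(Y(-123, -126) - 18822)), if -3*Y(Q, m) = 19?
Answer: -8470710744/7174860133 + 57737*I*√169455/7174860133 ≈ -1.1806 + 0.0033126*I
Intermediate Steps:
Z(D) = -108 + 2*D² (Z(D) = (D² + D²) - 108 = 2*D² - 108 = -108 + 2*D²)
Y(Q, m) = -19/3 (Y(Q, m) = -⅓*19 = -19/3)
(-39212 + (Z(-1) - 18419))/(48904 + √(Y(-123, -126) - 18822)) = (-39212 + ((-108 + 2*(-1)²) - 18419))/(48904 + √(-19/3 - 18822)) = (-39212 + ((-108 + 2*1) - 18419))/(48904 + √(-56485/3)) = (-39212 + ((-108 + 2) - 18419))/(48904 + I*√169455/3) = (-39212 + (-106 - 18419))/(48904 + I*√169455/3) = (-39212 - 18525)/(48904 + I*√169455/3) = -57737/(48904 + I*√169455/3)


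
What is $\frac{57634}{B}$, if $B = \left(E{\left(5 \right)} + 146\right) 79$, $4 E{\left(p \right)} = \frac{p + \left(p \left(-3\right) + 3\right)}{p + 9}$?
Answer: $\frac{461072}{92193} \approx 5.0012$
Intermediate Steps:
$E{\left(p \right)} = \frac{3 - 2 p}{4 \left(9 + p\right)}$ ($E{\left(p \right)} = \frac{\left(p + \left(p \left(-3\right) + 3\right)\right) \frac{1}{p + 9}}{4} = \frac{\left(p - \left(-3 + 3 p\right)\right) \frac{1}{9 + p}}{4} = \frac{\left(3 - 2 p\right) \frac{1}{9 + p}}{4} = \frac{\frac{1}{9 + p} \left(3 - 2 p\right)}{4} = \frac{3 - 2 p}{4 \left(9 + p\right)}$)
$B = \frac{92193}{8}$ ($B = \left(\frac{3 - 10}{4 \left(9 + 5\right)} + 146\right) 79 = \left(\frac{3 - 10}{4 \cdot 14} + 146\right) 79 = \left(\frac{1}{4} \cdot \frac{1}{14} \left(-7\right) + 146\right) 79 = \left(- \frac{1}{8} + 146\right) 79 = \frac{1167}{8} \cdot 79 = \frac{92193}{8} \approx 11524.0$)
$\frac{57634}{B} = \frac{57634}{\frac{92193}{8}} = 57634 \cdot \frac{8}{92193} = \frac{461072}{92193}$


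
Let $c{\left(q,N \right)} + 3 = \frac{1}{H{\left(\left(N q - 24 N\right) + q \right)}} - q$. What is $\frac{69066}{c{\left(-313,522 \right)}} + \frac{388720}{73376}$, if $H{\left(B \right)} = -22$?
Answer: $\frac{2377958159}{10423978} \approx 228.12$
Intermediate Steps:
$c{\left(q,N \right)} = - \frac{67}{22} - q$ ($c{\left(q,N \right)} = -3 - \left(\frac{1}{22} + q\right) = - \frac{67}{22} - q$)
$\frac{69066}{c{\left(-313,522 \right)}} + \frac{388720}{73376} = \frac{69066}{- \frac{67}{22} - -313} + \frac{388720}{73376} = \frac{69066}{- \frac{67}{22} + 313} + 388720 \cdot \frac{1}{73376} = \frac{69066}{\frac{6819}{22}} + \frac{24295}{4586} = 69066 \cdot \frac{22}{6819} + \frac{24295}{4586} = \frac{506484}{2273} + \frac{24295}{4586} = \frac{2377958159}{10423978}$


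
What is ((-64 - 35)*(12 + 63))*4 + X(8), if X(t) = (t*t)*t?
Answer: -29188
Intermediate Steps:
X(t) = t³ (X(t) = t²*t = t³)
((-64 - 35)*(12 + 63))*4 + X(8) = ((-64 - 35)*(12 + 63))*4 + 8³ = -99*75*4 + 512 = -7425*4 + 512 = -29700 + 512 = -29188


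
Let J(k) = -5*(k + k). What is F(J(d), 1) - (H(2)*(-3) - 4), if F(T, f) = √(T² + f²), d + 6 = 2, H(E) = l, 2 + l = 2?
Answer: 4 + √1601 ≈ 44.013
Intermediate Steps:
l = 0 (l = -2 + 2 = 0)
H(E) = 0
d = -4 (d = -6 + 2 = -4)
J(k) = -10*k
F(J(d), 1) - (H(2)*(-3) - 4) = √((-10*(-4))² + 1²) - (0*(-3) - 4) = √(40² + 1) - (0 - 4) = √(1600 + 1) - 1*(-4) = √1601 + 4 = 4 + √1601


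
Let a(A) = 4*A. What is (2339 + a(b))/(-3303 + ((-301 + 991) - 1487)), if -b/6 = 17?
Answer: -1931/4100 ≈ -0.47098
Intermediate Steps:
b = -102 (b = -6*17 = -102)
(2339 + a(b))/(-3303 + ((-301 + 991) - 1487)) = (2339 + 4*(-102))/(-3303 + ((-301 + 991) - 1487)) = (2339 - 408)/(-3303 + (690 - 1487)) = 1931/(-3303 - 797) = 1931/(-4100) = 1931*(-1/4100) = -1931/4100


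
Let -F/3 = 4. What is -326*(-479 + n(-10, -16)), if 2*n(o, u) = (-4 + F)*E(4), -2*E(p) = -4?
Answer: 161370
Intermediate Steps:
F = -12 (F = -3*4 = -12)
E(p) = 2 (E(p) = -½*(-4) = 2)
n(o, u) = -16 (n(o, u) = ((-4 - 12)*2)/2 = (-16*2)/2 = (½)*(-32) = -16)
-326*(-479 + n(-10, -16)) = -326*(-479 - 16) = -326*(-495) = 161370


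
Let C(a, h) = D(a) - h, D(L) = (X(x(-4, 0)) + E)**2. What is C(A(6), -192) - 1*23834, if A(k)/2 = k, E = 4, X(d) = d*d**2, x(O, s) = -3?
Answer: -23113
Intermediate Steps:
X(d) = d**3
D(L) = 529 (D(L) = ((-3)**3 + 4)**2 = (-27 + 4)**2 = (-23)**2 = 529)
A(k) = 2*k
C(a, h) = 529 - h
C(A(6), -192) - 1*23834 = (529 - 1*(-192)) - 1*23834 = (529 + 192) - 23834 = 721 - 23834 = -23113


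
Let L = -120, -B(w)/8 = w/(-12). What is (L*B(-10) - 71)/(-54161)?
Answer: -729/54161 ≈ -0.013460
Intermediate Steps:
B(w) = 2*w/3 (B(w) = -8*w/(-12) = -8*w*(-1)/12 = -(-2)*w/3 = 2*w/3)
(L*B(-10) - 71)/(-54161) = (-80*(-10) - 71)/(-54161) = (-120*(-20/3) - 71)*(-1/54161) = (800 - 71)*(-1/54161) = 729*(-1/54161) = -729/54161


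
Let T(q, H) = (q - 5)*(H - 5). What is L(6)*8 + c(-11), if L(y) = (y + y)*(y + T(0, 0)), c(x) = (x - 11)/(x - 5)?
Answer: 23819/8 ≈ 2977.4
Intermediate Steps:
c(x) = (-11 + x)/(-5 + x)
T(q, H) = (-5 + H)*(-5 + q) (T(q, H) = (-5 + q)*(-5 + H) = (-5 + H)*(-5 + q))
L(y) = 2*y*(25 + y) (L(y) = (y + y)*(y + (25 - 5*0 - 5*0 + 0*0)) = (2*y)*(y + (25 + 0 + 0 + 0)) = (2*y)*(y + 25) = (2*y)*(25 + y) = 2*y*(25 + y))
L(6)*8 + c(-11) = (2*6*(25 + 6))*8 + (-11 - 11)/(-5 - 11) = (2*6*31)*8 - 22/(-16) = 372*8 - 1/16*(-22) = 2976 + 11/8 = 23819/8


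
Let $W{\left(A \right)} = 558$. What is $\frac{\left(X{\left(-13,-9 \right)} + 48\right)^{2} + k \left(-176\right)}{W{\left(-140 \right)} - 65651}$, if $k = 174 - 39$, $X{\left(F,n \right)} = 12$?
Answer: $\frac{2880}{9299} \approx 0.30971$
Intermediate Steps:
$k = 135$ ($k = 174 - 39 = 135$)
$\frac{\left(X{\left(-13,-9 \right)} + 48\right)^{2} + k \left(-176\right)}{W{\left(-140 \right)} - 65651} = \frac{\left(12 + 48\right)^{2} + 135 \left(-176\right)}{558 - 65651} = \frac{60^{2} - 23760}{-65093} = \left(3600 - 23760\right) \left(- \frac{1}{65093}\right) = \left(-20160\right) \left(- \frac{1}{65093}\right) = \frac{2880}{9299}$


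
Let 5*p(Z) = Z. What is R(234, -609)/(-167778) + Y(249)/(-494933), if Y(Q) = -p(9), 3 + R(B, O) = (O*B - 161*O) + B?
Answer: 155906046/591444935 ≈ 0.26360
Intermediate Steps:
R(B, O) = -3 + B - 161*O + B*O (R(B, O) = -3 + ((O*B - 161*O) + B) = -3 + ((B*O - 161*O) + B) = -3 + ((-161*O + B*O) + B) = -3 + (B - 161*O + B*O) = -3 + B - 161*O + B*O)
p(Z) = Z/5
Y(Q) = -9/5
R(234, -609)/(-167778) + Y(249)/(-494933) = (-3 + 234 - 161*(-609) + 234*(-609))/(-167778) - 9/5/(-494933) = (-3 + 234 + 98049 - 142506)*(-1/167778) - 9/5*(-1/494933) = -44226*(-1/167778) + 9/2474665 = 63/239 + 9/2474665 = 155906046/591444935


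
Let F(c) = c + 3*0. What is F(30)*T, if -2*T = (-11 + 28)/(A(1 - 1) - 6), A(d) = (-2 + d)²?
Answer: 255/2 ≈ 127.50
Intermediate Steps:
F(c) = c (F(c) = c + 0 = c)
T = 17/4 (T = -(-11 + 28)/(2*((-2 + (1 - 1))² - 6)) = -17/(2*((-2 + 0)² - 6)) = -17/(2*((-2)² - 6)) = -17/(2*(4 - 6)) = -17/(2*(-2)) = -17*(-1)/(2*2) = -½*(-17/2) = 17/4 ≈ 4.2500)
F(30)*T = 30*(17/4) = 255/2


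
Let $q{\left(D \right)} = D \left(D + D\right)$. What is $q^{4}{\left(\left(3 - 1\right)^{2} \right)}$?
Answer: $1048576$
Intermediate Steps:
$q{\left(D \right)} = 2 D^{2}$ ($q{\left(D \right)} = D 2 D = 2 D^{2}$)
$q^{4}{\left(\left(3 - 1\right)^{2} \right)} = \left(2 \left(\left(3 - 1\right)^{2}\right)^{2}\right)^{4} = \left(2 \left(2^{2}\right)^{2}\right)^{4} = \left(2 \cdot 4^{2}\right)^{4} = \left(2 \cdot 16\right)^{4} = 32^{4} = 1048576$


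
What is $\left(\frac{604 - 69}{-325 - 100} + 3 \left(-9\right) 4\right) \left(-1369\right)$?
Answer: $\frac{12713903}{85} \approx 1.4958 \cdot 10^{5}$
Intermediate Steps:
$\left(\frac{604 - 69}{-325 - 100} + 3 \left(-9\right) 4\right) \left(-1369\right) = \left(\frac{535}{-425} - 108\right) \left(-1369\right) = \left(535 \left(- \frac{1}{425}\right) - 108\right) \left(-1369\right) = \left(- \frac{107}{85} - 108\right) \left(-1369\right) = \left(- \frac{9287}{85}\right) \left(-1369\right) = \frac{12713903}{85}$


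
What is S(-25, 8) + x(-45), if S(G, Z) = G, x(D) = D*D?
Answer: 2000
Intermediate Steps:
x(D) = D**2
S(-25, 8) + x(-45) = -25 + (-45)**2 = -25 + 2025 = 2000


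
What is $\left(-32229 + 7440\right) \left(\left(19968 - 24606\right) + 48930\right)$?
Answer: $-1097954388$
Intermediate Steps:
$\left(-32229 + 7440\right) \left(\left(19968 - 24606\right) + 48930\right) = - 24789 \left(-4638 + 48930\right) = \left(-24789\right) 44292 = -1097954388$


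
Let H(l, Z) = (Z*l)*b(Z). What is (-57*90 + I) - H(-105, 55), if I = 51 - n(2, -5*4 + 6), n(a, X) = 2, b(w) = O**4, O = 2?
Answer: 87319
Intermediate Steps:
b(w) = 16 (b(w) = 2**4 = 16)
H(l, Z) = 16*Z*l (H(l, Z) = (Z*l)*16 = 16*Z*l)
I = 49 (I = 51 - 1*2 = 51 - 2 = 49)
(-57*90 + I) - H(-105, 55) = (-57*90 + 49) - 16*55*(-105) = (-5130 + 49) - 1*(-92400) = -5081 + 92400 = 87319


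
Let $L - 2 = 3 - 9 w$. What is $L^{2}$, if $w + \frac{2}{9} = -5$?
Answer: $2704$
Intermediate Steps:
$w = - \frac{47}{9}$ ($w = - \frac{2}{9} - 5 = - \frac{47}{9} \approx -5.2222$)
$L = 52$ ($L = 2 + \left(3 - -47\right) = 2 + \left(3 + 47\right) = 2 + 50 = 52$)
$L^{2} = 52^{2} = 2704$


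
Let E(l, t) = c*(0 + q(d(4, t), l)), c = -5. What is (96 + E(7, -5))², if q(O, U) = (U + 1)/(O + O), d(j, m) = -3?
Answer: 94864/9 ≈ 10540.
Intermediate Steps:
q(O, U) = (1 + U)/(2*O) (q(O, U) = (1 + U)/((2*O)) = (1 + U)*(1/(2*O)) = (1 + U)/(2*O))
E(l, t) = ⅚ + 5*l/6 (E(l, t) = -5*(0 + (½)*(1 + l)/(-3)) = -5*(0 + (½)*(-⅓)*(1 + l)) = -5*(0 + (-⅙ - l/6)) = -5*(-⅙ - l/6) = ⅚ + 5*l/6)
(96 + E(7, -5))² = (96 + (⅚ + (⅚)*7))² = (96 + (⅚ + 35/6))² = (96 + 20/3)² = (308/3)² = 94864/9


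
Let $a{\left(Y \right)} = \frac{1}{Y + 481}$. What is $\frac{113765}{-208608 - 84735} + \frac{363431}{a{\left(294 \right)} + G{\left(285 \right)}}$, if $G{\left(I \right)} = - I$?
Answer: $- \frac{82647831101185}{64791841782} \approx -1275.6$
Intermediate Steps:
$a{\left(Y \right)} = \frac{1}{481 + Y}$
$\frac{113765}{-208608 - 84735} + \frac{363431}{a{\left(294 \right)} + G{\left(285 \right)}} = \frac{113765}{-208608 - 84735} + \frac{363431}{\frac{1}{481 + 294} - 285} = \frac{113765}{-293343} + \frac{363431}{\frac{1}{775} - 285} = 113765 \left(- \frac{1}{293343}\right) + \frac{363431}{\frac{1}{775} - 285} = - \frac{113765}{293343} + \frac{363431}{- \frac{220874}{775}} = - \frac{113765}{293343} + 363431 \left(- \frac{775}{220874}\right) = - \frac{113765}{293343} - \frac{281659025}{220874} = - \frac{82647831101185}{64791841782}$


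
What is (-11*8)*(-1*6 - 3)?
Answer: 792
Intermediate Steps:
(-11*8)*(-1*6 - 3) = -88*(-6 - 3) = -88*(-9) = 792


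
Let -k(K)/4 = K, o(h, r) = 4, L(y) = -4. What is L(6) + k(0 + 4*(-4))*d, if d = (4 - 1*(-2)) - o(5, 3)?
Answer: 124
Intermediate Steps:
k(K) = -4*K
d = 2 (d = (4 - 1*(-2)) - 1*4 = (4 + 2) - 4 = 6 - 4 = 2)
L(6) + k(0 + 4*(-4))*d = -4 - 4*(0 + 4*(-4))*2 = -4 - 4*(0 - 16)*2 = -4 - 4*(-16)*2 = -4 + 64*2 = -4 + 128 = 124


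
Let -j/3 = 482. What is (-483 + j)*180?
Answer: -347220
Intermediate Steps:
j = -1446 (j = -3*482 = -1446)
(-483 + j)*180 = (-483 - 1446)*180 = -1929*180 = -347220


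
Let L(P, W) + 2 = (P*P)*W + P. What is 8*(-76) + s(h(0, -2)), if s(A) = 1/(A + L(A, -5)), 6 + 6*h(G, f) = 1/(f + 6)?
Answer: -2980384/4901 ≈ -608.12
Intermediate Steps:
L(P, W) = -2 + P + W*P² (L(P, W) = -2 + ((P*P)*W + P) = -2 + (P²*W + P) = -2 + (W*P² + P) = -2 + (P + W*P²) = -2 + P + W*P²)
h(G, f) = -1 + 1/(6*(6 + f)) (h(G, f) = -1 + 1/(6*(f + 6)) = -1 + 1/(6*(6 + f)))
s(A) = 1/(-2 - 5*A² + 2*A) (s(A) = 1/(A + (-2 + A - 5*A²)) = 1/(-2 - 5*A² + 2*A))
8*(-76) + s(h(0, -2)) = 8*(-76) - 1/(2 - 2*(-35/6 - 1*(-2))/(6 - 2) + 5*((-35/6 - 1*(-2))/(6 - 2))²) = -608 - 1/(2 - 2*(-35/6 + 2)/4 + 5*((-35/6 + 2)/4)²) = -608 - 1/(2 - (-23)/(2*6) + 5*((¼)*(-23/6))²) = -608 - 1/(2 - 2*(-23/24) + 5*(-23/24)²) = -608 - 1/(2 + 23/12 + 5*(529/576)) = -608 - 1/(2 + 23/12 + 2645/576) = -608 - 1/4901/576 = -608 - 1*576/4901 = -608 - 576/4901 = -2980384/4901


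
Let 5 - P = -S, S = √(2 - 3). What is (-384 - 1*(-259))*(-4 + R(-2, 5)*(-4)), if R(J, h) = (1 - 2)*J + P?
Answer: 4000 + 500*I ≈ 4000.0 + 500.0*I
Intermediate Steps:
S = I (S = √(-1) = I ≈ 1.0*I)
P = 5 + I (P = 5 - (-1)*I = 5 + I ≈ 5.0 + 1.0*I)
R(J, h) = 5 + I - J (R(J, h) = (1 - 2)*J + (5 + I) = -J + (5 + I) = 5 + I - J)
(-384 - 1*(-259))*(-4 + R(-2, 5)*(-4)) = (-384 - 1*(-259))*(-4 + (5 + I - 1*(-2))*(-4)) = (-384 + 259)*(-4 + (5 + I + 2)*(-4)) = -125*(-4 + (7 + I)*(-4)) = -125*(-4 + (-28 - 4*I)) = -125*(-32 - 4*I) = 4000 + 500*I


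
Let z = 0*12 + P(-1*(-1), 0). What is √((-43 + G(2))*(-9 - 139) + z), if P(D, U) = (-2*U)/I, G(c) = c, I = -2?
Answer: 2*√1517 ≈ 77.897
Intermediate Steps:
P(D, U) = U (P(D, U) = -2*U/(-2) = -2*U*(-½) = U)
z = 0 (z = 0*12 + 0 = 0 + 0 = 0)
√((-43 + G(2))*(-9 - 139) + z) = √((-43 + 2)*(-9 - 139) + 0) = √(-41*(-148) + 0) = √(6068 + 0) = √6068 = 2*√1517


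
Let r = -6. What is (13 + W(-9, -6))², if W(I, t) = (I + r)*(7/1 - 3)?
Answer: 2209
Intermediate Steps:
W(I, t) = -24 + 4*I (W(I, t) = (I - 6)*(7/1 - 3) = (-6 + I)*(7*1 - 3) = (-6 + I)*(7 - 3) = (-6 + I)*4 = -24 + 4*I)
(13 + W(-9, -6))² = (13 + (-24 + 4*(-9)))² = (13 + (-24 - 36))² = (13 - 60)² = (-47)² = 2209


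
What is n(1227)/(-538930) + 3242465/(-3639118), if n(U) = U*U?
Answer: -36868670132/10006274815 ≈ -3.6846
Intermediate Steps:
n(U) = U²
n(1227)/(-538930) + 3242465/(-3639118) = 1227²/(-538930) + 3242465/(-3639118) = 1505529*(-1/538930) + 3242465*(-1/3639118) = -1505529/538930 - 3242465/3639118 = -36868670132/10006274815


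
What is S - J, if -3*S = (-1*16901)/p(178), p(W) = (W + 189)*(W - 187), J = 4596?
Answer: -45558665/9909 ≈ -4597.7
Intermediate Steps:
p(W) = (-187 + W)*(189 + W) (p(W) = (189 + W)*(-187 + W) = (-187 + W)*(189 + W))
S = -16901/9909 (S = -(-1*16901)/(3*(-35343 + 178² + 2*178)) = -(-16901)/(3*(-35343 + 31684 + 356)) = -(-16901)/(3*(-3303)) = -(-16901)*(-1)/(3*3303) = -⅓*16901/3303 = -16901/9909 ≈ -1.7056)
S - J = -16901/9909 - 1*4596 = -16901/9909 - 4596 = -45558665/9909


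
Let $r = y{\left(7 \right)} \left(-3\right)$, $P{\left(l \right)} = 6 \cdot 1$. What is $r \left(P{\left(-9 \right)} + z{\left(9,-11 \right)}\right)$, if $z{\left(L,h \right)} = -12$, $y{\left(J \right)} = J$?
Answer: $126$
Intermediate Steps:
$P{\left(l \right)} = 6$
$r = -21$ ($r = 7 \left(-3\right) = -21$)
$r \left(P{\left(-9 \right)} + z{\left(9,-11 \right)}\right) = - 21 \left(6 - 12\right) = \left(-21\right) \left(-6\right) = 126$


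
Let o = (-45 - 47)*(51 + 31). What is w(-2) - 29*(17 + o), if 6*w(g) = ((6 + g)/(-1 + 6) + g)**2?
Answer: 5457081/25 ≈ 2.1828e+5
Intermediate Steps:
o = -7544 (o = -92*82 = -7544)
w(g) = (6/5 + 6*g/5)**2/6 (w(g) = ((6 + g)/(-1 + 6) + g)**2/6 = ((6 + g)/5 + g)**2/6 = ((6 + g)*(1/5) + g)**2/6 = ((6/5 + g/5) + g)**2/6 = (6/5 + 6*g/5)**2/6)
w(-2) - 29*(17 + o) = 6*(1 - 2)**2/25 - 29*(17 - 7544) = (6/25)*(-1)**2 - 29*(-7527) = (6/25)*1 + 218283 = 6/25 + 218283 = 5457081/25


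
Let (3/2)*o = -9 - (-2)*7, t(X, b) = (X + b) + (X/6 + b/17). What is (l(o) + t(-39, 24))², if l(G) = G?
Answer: 2920681/10404 ≈ 280.73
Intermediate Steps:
t(X, b) = 7*X/6 + 18*b/17 (t(X, b) = (X + b) + (X*(⅙) + b*(1/17)) = (X + b) + (X/6 + b/17) = 7*X/6 + 18*b/17)
o = 10/3 (o = 2*(-9 - (-2)*7)/3 = 2*(-9 - 1*(-14))/3 = 2*(-9 + 14)/3 = (⅔)*5 = 10/3 ≈ 3.3333)
(l(o) + t(-39, 24))² = (10/3 + ((7/6)*(-39) + (18/17)*24))² = (10/3 + (-91/2 + 432/17))² = (10/3 - 683/34)² = (-1709/102)² = 2920681/10404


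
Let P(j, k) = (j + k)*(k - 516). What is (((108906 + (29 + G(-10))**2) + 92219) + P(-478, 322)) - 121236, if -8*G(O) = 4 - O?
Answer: 1774329/16 ≈ 1.1090e+5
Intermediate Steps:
G(O) = -1/2 + O/8 (G(O) = -(4 - O)/8 = -1/2 + O/8)
P(j, k) = (-516 + k)*(j + k) (P(j, k) = (j + k)*(-516 + k) = (-516 + k)*(j + k))
(((108906 + (29 + G(-10))**2) + 92219) + P(-478, 322)) - 121236 = (((108906 + (29 + (-1/2 + (1/8)*(-10)))**2) + 92219) + (322**2 - 516*(-478) - 516*322 - 478*322)) - 121236 = (((108906 + (29 + (-1/2 - 5/4))**2) + 92219) + (103684 + 246648 - 166152 - 153916)) - 121236 = (((108906 + (29 - 7/4)**2) + 92219) + 30264) - 121236 = (((108906 + (109/4)**2) + 92219) + 30264) - 121236 = (((108906 + 11881/16) + 92219) + 30264) - 121236 = ((1754377/16 + 92219) + 30264) - 121236 = (3229881/16 + 30264) - 121236 = 3714105/16 - 121236 = 1774329/16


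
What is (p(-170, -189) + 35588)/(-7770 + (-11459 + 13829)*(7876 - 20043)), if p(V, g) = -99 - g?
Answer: -17839/14421780 ≈ -0.0012369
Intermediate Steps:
(p(-170, -189) + 35588)/(-7770 + (-11459 + 13829)*(7876 - 20043)) = ((-99 - 1*(-189)) + 35588)/(-7770 + (-11459 + 13829)*(7876 - 20043)) = ((-99 + 189) + 35588)/(-7770 + 2370*(-12167)) = (90 + 35588)/(-7770 - 28835790) = 35678/(-28843560) = 35678*(-1/28843560) = -17839/14421780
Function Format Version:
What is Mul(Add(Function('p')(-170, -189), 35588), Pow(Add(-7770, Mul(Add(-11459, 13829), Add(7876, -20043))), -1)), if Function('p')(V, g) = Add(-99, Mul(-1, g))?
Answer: Rational(-17839, 14421780) ≈ -0.0012369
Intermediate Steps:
Mul(Add(Function('p')(-170, -189), 35588), Pow(Add(-7770, Mul(Add(-11459, 13829), Add(7876, -20043))), -1)) = Mul(Add(Add(-99, Mul(-1, -189)), 35588), Pow(Add(-7770, Mul(Add(-11459, 13829), Add(7876, -20043))), -1)) = Mul(Add(Add(-99, 189), 35588), Pow(Add(-7770, Mul(2370, -12167)), -1)) = Mul(Add(90, 35588), Pow(Add(-7770, -28835790), -1)) = Mul(35678, Pow(-28843560, -1)) = Mul(35678, Rational(-1, 28843560)) = Rational(-17839, 14421780)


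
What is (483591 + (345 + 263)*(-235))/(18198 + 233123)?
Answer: 48673/35903 ≈ 1.3557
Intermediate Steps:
(483591 + (345 + 263)*(-235))/(18198 + 233123) = (483591 + 608*(-235))/251321 = (483591 - 142880)*(1/251321) = 340711*(1/251321) = 48673/35903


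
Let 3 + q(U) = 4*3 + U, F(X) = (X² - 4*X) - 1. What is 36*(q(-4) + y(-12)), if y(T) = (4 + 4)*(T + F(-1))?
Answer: -2124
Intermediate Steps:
F(X) = -1 + X² - 4*X
q(U) = 9 + U (q(U) = -3 + (4*3 + U) = -3 + (12 + U) = 9 + U)
y(T) = 32 + 8*T (y(T) = (4 + 4)*(T + (-1 + (-1)² - 4*(-1))) = 8*(T + (-1 + 1 + 4)) = 8*(T + 4) = 8*(4 + T) = 32 + 8*T)
36*(q(-4) + y(-12)) = 36*((9 - 4) + (32 + 8*(-12))) = 36*(5 + (32 - 96)) = 36*(5 - 64) = 36*(-59) = -2124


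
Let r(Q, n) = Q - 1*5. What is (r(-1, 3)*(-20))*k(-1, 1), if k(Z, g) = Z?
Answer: -120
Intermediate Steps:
r(Q, n) = -5 + Q (r(Q, n) = Q - 5 = -5 + Q)
(r(-1, 3)*(-20))*k(-1, 1) = ((-5 - 1)*(-20))*(-1) = -6*(-20)*(-1) = 120*(-1) = -120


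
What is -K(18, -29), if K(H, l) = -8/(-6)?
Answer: -4/3 ≈ -1.3333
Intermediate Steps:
K(H, l) = 4/3 (K(H, l) = -8*(-1/6) = 4/3)
-K(18, -29) = -1*4/3 = -4/3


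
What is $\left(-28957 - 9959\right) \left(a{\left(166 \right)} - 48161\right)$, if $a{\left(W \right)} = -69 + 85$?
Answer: $1873610820$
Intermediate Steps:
$a{\left(W \right)} = 16$
$\left(-28957 - 9959\right) \left(a{\left(166 \right)} - 48161\right) = \left(-28957 - 9959\right) \left(16 - 48161\right) = \left(-38916\right) \left(-48145\right) = 1873610820$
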